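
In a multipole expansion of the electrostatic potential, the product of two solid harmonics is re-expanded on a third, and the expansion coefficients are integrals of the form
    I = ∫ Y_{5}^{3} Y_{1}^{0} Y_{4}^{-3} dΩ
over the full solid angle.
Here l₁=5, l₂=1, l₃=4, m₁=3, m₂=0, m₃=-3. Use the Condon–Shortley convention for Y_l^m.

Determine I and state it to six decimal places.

-0.196426

Checks pass: Σm=0; 10 even; l₃=4∈[4,6].
(2·5+1)(2·1+1)(2·4+1) = 297
Δ: 2! 8! 0! / 11! → 1/495
sum: t=1:−1/576 = -1/576
3j²(5 1 4; 0 0 0) = Δ·Π!·Σ² = 5/99  (sign -1)
sum: t=1:−1/5040 = -1/5040
3j²(5 1 4; 3 0 -3) = Δ·Π!·Σ² = 16/495  (sign +1)
combine: 4πI² = 297·5/99·16/495 = 16/33
take √, sign -1: I = -0.19642560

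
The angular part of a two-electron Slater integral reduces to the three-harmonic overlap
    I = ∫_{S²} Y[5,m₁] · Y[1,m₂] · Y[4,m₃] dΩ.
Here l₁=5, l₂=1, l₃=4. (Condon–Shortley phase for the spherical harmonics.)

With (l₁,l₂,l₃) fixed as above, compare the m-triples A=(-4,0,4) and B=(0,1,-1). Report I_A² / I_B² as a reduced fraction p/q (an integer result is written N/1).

l's match ⇒ only the (l;m) 3-j factors differ between A and B.
A: triangle coeff Δ(5,1,4) = 1/495; Σ_t [1,1]: t=1:−1/40320 = -1/40320; (3j)²=1/55 [(5 1 4; -4 0 4)], sign=-1
B: triangle coeff Δ(5,1,4) = 1/495; Σ_t [2,2]: t=2:+1/1440 = 1/1440; (3j)²=2/99 [(5 1 4; 0 1 -1)], sign=-1
I_A²/I_B² = (1/55)/(2/99) = 9/10

9/10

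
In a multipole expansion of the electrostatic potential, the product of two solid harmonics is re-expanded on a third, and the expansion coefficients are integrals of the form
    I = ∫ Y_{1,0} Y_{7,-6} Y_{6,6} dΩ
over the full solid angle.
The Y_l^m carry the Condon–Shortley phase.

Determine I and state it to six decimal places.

0.126157

Rules hold: Σm=0, L=14 even, 6≤6≤8.
N = 3·15·13 = 585
Δ = 2!·0!·12!/15! = 1/1365
Racah Σ t=1..1: t=1:−1/518400 = -1/518400
⇒ 3j(1 7 6; 0 0 0)² = 7/195, sgn -1
Racah Σ t=1..1: t=1:−1/479001600 = -1/479001600
⇒ 3j(1 7 6; 0 -6 6)² = 1/105, sgn -1
4πI² = N·(3j₀)²·(3jₘ)² = 1/5
I = +1·√(0.2/4π) = 0.12615663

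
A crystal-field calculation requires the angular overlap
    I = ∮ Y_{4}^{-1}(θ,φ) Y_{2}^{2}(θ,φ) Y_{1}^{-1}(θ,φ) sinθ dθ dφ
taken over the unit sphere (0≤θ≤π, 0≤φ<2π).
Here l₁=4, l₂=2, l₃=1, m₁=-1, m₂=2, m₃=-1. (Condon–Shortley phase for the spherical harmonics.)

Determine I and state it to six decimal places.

|4−2|≤1≤4+2 violated ⇒ I = 0

0.000000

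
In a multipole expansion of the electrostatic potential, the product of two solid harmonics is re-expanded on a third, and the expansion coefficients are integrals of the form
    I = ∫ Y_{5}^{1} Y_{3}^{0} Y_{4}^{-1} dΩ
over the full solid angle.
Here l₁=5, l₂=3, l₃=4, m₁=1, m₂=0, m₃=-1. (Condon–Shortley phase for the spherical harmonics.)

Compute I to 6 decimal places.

Checks pass: Σm=0; 12 even; l₃=4∈[2,8].
(2·5+1)(2·3+1)(2·4+1) = 693
Δ: 4! 6! 2! / 13! → 1/180180
sum: t=1:−1/576 t=2:+1/144 t=3:−1/576 = 1/288
3j²(5 3 4; 0 0 0) = Δ·Π!·Σ² = 20/1001  (sign +1)
sum: t=1:−1/432 t=2:+1/192 t=3:−1/1440 = 19/8640
3j²(5 3 4; 1 0 -1) = Δ·Π!·Σ² = 361/30030  (sign -1)
combine: 4πI² = 693·20/1001·361/30030 = 2166/13013
take √, sign -1: I = -0.11508947

-0.115089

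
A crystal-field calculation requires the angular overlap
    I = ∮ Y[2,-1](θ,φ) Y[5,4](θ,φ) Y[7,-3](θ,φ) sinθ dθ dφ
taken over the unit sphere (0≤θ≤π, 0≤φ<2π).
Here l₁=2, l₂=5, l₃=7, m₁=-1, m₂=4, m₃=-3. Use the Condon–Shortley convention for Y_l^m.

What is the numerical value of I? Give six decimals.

-0.071671

m-sum 0 ✓  L=14 even ✓  3≤7≤7 ✓
Π(2lᵢ+1) = 5×11×15 = 825
triangle coeff Δ(2,5,7) = 1/15015
Σ_t [0,0]: t=0:+1/57600 = 1/57600
(3j)²=21/715 [(2 5 7; 0 0 0)], sign=-1
Σ_t [0,0]: t=0:+1/2177280 = 1/2177280
(3j)²=8/3003 [(2 5 7; -1 4 -3)], sign=+1
⇒ 4πI² = 120/1859
I = (-1)√(120/1859/(4π)) = -0.07167142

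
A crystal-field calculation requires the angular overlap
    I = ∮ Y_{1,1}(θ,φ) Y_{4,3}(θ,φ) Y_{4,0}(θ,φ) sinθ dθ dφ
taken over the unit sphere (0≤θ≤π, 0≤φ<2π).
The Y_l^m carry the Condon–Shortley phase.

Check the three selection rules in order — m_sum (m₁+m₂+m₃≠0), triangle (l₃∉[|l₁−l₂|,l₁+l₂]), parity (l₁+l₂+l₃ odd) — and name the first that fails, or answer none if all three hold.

m_sum

Σmᵢ = 4  ✗
l₃∈[|l₁−l₂|,l₁+l₂]=[3,5], have l₃=4
Σlᵢ = 9 ⇒ odd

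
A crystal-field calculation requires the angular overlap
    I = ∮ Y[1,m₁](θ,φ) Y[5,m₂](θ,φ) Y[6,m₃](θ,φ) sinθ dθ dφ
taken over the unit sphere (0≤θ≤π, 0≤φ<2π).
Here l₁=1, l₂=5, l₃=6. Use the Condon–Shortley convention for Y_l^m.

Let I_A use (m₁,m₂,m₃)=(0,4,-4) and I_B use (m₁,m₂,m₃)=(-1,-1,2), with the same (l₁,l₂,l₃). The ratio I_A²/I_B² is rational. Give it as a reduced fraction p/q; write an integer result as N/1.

Same 1,5,6: normalisation and zero-m 3j drop out of the ratio.
A: Δ: 0! 2! 10! / 13! → 1/858; sum: t=0:+1/362880 = 1/362880; 3j²(1 5 6; 0 4 -4) = Δ·Π!·Σ² = 10/429  (sign +1)
B: Δ: 0! 2! 10! / 13! → 1/858; sum: t=0:+1/34560 = 1/34560; 3j²(1 5 6; -1 -1 2) = Δ·Π!·Σ² = 14/429  (sign +1)
I_A²/I_B² = (10/429)/(14/429) = 5/7

5/7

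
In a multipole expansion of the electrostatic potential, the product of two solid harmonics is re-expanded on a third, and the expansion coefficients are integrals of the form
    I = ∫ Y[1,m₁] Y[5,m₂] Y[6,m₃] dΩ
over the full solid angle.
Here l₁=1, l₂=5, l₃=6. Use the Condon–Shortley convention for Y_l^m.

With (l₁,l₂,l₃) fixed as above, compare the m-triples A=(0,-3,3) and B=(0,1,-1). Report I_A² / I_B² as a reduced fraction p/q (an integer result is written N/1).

l's match ⇒ only the (l;m) 3-j factors differ between A and B.
A: triangle coeff Δ(1,5,6) = 1/858; Σ_t [0,0]: t=0:+1/80640 = 1/80640; (3j)²=9/286 [(1 5 6; 0 -3 3)], sign=-1
B: triangle coeff Δ(1,5,6) = 1/858; Σ_t [0,0]: t=0:+1/17280 = 1/17280; (3j)²=35/858 [(1 5 6; 0 1 -1)], sign=-1
I_A²/I_B² = (9/286)/(35/858) = 27/35

27/35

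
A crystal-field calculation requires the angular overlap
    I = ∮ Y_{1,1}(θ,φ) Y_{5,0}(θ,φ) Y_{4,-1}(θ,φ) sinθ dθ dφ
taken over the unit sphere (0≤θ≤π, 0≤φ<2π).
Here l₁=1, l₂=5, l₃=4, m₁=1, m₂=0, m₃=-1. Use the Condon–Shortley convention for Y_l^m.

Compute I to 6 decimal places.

0.155288

Rules hold: Σm=0, L=10 even, 4≤4≤6.
N = 3·11·9 = 297
Δ = 2!·0!·8!/11! = 1/495
Racah Σ t=1..1: t=1:−1/576 = -1/576
⇒ 3j(1 5 4; 0 0 0)² = 5/99, sgn -1
Racah Σ t=0..0: t=0:+1/1440 = 1/1440
⇒ 3j(1 5 4; 1 0 -1)² = 2/99, sgn -1
4πI² = N·(3j₀)²·(3jₘ)² = 10/33
I = +1·√(0.30303/4π) = 0.15528807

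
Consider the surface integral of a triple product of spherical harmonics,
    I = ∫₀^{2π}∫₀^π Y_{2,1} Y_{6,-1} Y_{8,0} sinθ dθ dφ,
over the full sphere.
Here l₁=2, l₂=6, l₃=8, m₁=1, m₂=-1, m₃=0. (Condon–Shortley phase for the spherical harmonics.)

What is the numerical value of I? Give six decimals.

Checks pass: Σm=0; 16 even; l₃=8∈[4,8].
(2·2+1)(2·6+1)(2·8+1) = 1105
Δ: 0! 4! 12! / 17! → 1/30940
sum: t=0:+1/2073600 = 1/2073600
3j²(2 6 8; 0 0 0) = Δ·Π!·Σ² = 28/1105  (sign +1)
sum: t=0:+1/3628800 = 1/3628800
3j²(2 6 8; 1 -1 0) = Δ·Π!·Σ² = 16/1105  (sign +1)
combine: 4πI² = 1105·28/1105·16/1105 = 448/1105
take √, sign +1: I = 0.17961927

0.179619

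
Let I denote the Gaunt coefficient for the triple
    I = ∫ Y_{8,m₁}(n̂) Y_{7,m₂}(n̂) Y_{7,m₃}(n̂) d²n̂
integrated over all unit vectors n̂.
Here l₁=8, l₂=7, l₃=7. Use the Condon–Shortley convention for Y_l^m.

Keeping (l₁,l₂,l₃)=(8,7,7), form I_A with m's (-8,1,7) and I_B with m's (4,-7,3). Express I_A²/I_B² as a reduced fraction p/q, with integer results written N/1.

13/105

Shared (l₁,l₂,l₃)=(8,7,7): N and (l;000)² cancel in I_A²/I_B².
A: Δ = 8!·8!·6!/23! = 1/22086194130; Racah Σ t=8..8: t=8:+1/1170505728000 = 1/1170505728000; ⇒ 3j(8 7 7; -8 1 7)² = 13/7429, sgn +1
B: Δ = 8!·8!·6!/23! = 1/22086194130; Racah Σ t=0..0: t=0:+1/16721510400 = 1/16721510400; ⇒ 3j(8 7 7; 4 -7 3)² = 105/7429, sgn +1
I_A²/I_B² = (13/7429)/(105/7429) = 13/105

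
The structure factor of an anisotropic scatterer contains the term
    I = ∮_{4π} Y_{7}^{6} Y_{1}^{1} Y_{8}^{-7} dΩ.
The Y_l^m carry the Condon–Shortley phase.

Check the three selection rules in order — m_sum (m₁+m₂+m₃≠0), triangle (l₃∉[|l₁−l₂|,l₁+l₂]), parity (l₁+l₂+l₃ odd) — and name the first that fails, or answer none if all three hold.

azimuthal sum: 6 + 1 − 7 = 0  ✓
6 ≤ 8 ≤ 8 (triangle on l)  ✓
L = 7 + 1 + 8 = 16 (even)  ✓

none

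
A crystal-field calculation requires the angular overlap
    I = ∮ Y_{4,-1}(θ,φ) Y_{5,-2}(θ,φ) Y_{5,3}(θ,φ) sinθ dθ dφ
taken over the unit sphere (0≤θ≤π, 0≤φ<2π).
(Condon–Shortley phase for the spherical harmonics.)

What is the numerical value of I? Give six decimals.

-0.118854

Rules hold: Σm=0, L=14 even, 1≤5≤9.
N = 9·11·11 = 1089
Δ = 4!·4!·6!/15! = 1/3153150
Racah Σ t=0..4: t=0:+1/69120 t=1:−1/1728 t=2:+1/576 t=3:−1/1728 t=4:+1/69120 = 7/11520
⇒ 3j(4 5 5; 0 0 0)² = 2/143, sgn -1
Racah Σ t=1..3: t=1:−1/6912 t=2:+1/2880 t=3:−1/17280 = 1/6912
⇒ 3j(4 5 5; -1 -2 3)² = 5/429, sgn +1
4πI² = N·(3j₀)²·(3jₘ)² = 30/169
I = -1·√(0.177515/4π) = -0.11885360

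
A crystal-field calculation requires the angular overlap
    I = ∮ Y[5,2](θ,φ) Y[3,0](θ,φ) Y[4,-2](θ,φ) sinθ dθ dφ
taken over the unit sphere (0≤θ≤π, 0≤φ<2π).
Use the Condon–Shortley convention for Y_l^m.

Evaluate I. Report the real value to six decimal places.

0.022664

Checks pass: Σm=0; 12 even; l₃=4∈[2,8].
(2·5+1)(2·3+1)(2·4+1) = 693
Δ: 4! 6! 2! / 13! → 1/180180
sum: t=1:−1/576 t=2:+1/144 t=3:−1/576 = 1/288
3j²(5 3 4; 0 0 0) = Δ·Π!·Σ² = 20/1001  (sign +1)
sum: t=1:−1/576 t=2:+1/480 t=3:−1/8640 = 1/4320
3j²(5 3 4; 2 0 -2) = Δ·Π!·Σ² = 1/2145  (sign +1)
combine: 4πI² = 693·20/1001·1/2145 = 12/1859
take √, sign +1: I = 0.02266449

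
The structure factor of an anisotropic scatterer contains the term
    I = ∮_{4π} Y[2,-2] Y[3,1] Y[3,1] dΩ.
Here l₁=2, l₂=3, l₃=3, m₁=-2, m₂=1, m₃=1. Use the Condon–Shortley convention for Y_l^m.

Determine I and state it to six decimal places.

0.206013

Checks pass: Σm=0; 8 even; l₃=3∈[1,5].
(2·2+1)(2·3+1)(2·3+1) = 245
Δ: 2! 2! 4! / 9! → 1/3780
sum: t=0:+1/24 t=1:−1/4 t=2:+1/24 = -1/6
3j²(2 3 3; 0 0 0) = Δ·Π!·Σ² = 4/105  (sign +1)
sum: t=2:+1/16 = 1/16
3j²(2 3 3; -2 1 1) = Δ·Π!·Σ² = 2/35  (sign +1)
combine: 4πI² = 245·4/105·2/35 = 8/15
take √, sign +1: I = 0.20601291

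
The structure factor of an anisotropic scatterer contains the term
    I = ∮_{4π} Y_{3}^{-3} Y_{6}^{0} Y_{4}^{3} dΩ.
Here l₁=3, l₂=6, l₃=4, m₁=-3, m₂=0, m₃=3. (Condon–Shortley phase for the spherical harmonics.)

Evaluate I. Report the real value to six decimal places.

L=13 odd ⇒ parity kills the (l;000) factor ⇒ I = 0

0.000000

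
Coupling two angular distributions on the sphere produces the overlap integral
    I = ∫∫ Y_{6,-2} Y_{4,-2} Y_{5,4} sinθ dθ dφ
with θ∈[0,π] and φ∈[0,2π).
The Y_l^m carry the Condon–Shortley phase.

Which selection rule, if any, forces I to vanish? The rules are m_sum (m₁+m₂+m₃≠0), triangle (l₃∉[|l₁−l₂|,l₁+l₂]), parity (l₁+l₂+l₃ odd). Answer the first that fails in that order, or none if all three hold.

Σmᵢ = 0  ✓
l₃∈[|l₁−l₂|,l₁+l₂]=[2,10], have l₃=5  ✓
Σlᵢ = 15 ⇒ odd  ✗

parity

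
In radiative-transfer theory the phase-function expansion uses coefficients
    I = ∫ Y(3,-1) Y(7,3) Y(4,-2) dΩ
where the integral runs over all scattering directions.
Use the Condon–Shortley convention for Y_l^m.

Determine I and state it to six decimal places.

Checks pass: Σm=0; 14 even; l₃=4∈[4,10].
(2·3+1)(2·7+1)(2·4+1) = 945
Δ: 6! 0! 8! / 15! → 1/45045
sum: t=3:−1/20736 = -1/20736
3j²(3 7 4; 0 0 0) = Δ·Π!·Σ² = 35/1287  (sign -1)
sum: t=4:+1/69120 = 1/69120
3j²(3 7 4; -1 3 -2) = Δ·Π!·Σ² = 4/143  (sign +1)
combine: 4πI² = 945·35/1287·4/143 = 14700/20449
take √, sign -1: I = -0.23917605

-0.239176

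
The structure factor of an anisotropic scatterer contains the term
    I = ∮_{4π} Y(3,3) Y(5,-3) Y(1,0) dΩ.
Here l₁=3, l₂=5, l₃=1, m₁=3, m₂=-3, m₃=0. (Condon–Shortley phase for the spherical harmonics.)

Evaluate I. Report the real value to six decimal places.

triangle: need 2≤l₃≤8, have 1; I=0

0.000000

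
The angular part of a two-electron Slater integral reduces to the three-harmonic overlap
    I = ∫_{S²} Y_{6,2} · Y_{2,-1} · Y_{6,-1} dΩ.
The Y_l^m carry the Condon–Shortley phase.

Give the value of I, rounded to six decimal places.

m-sum 0 ✓  L=14 even ✓  4≤6≤8 ✓
Π(2lᵢ+1) = 13×5×13 = 845
triangle coeff Δ(6,2,6) = 1/90090
Σ_t [0,2]: t=0:+1/69120 t=1:−1/14400 t=2:+1/69120 = -7/172800
(3j)²=14/715 [(6 2 6; 0 0 0)], sign=-1
Σ_t [0,1]: t=0:+1/34560 t=1:−1/60480 = 1/80640
(3j)²=6/1001 [(6 2 6; 2 -1 -1)], sign=-1
⇒ 4πI² = 12/121
I = (+1)√(12/121/(4π)) = 0.08883682

0.088837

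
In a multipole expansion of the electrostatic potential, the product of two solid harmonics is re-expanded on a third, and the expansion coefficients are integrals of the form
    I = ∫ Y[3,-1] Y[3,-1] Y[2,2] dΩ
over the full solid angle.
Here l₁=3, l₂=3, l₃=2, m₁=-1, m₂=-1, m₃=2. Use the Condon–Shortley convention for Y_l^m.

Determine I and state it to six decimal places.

0.206013

Rules hold: Σm=0, L=8 even, 0≤2≤6.
N = 7·7·5 = 245
Δ = 4!·2!·2!/9! = 1/3780
Racah Σ t=1..3: t=1:−1/24 t=2:+1/4 t=3:−1/24 = 1/6
⇒ 3j(3 3 2; 0 0 0)² = 4/105, sgn +1
Racah Σ t=2..2: t=2:+1/16 = 1/16
⇒ 3j(3 3 2; -1 -1 2)² = 2/35, sgn +1
4πI² = N·(3j₀)²·(3jₘ)² = 8/15
I = +1·√(0.533333/4π) = 0.20601291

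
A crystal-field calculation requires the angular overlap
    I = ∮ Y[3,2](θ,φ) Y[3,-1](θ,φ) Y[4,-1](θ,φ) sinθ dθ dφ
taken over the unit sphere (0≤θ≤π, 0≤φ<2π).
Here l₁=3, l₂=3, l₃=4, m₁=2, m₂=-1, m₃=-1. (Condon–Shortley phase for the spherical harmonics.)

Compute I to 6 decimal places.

Rules hold: Σm=0, L=10 even, 0≤4≤6.
N = 7·7·9 = 441
Δ = 2!·4!·4!/11! = 1/34650
Racah Σ t=0..2: t=0:+1/72 t=1:−1/16 t=2:+1/72 = -5/144
⇒ 3j(3 3 4; 0 0 0)² = 2/77, sgn -1
Racah Σ t=0..1: t=0:+1/48 t=1:−1/144 = 1/72
⇒ 3j(3 3 4; 2 -1 -1)² = 16/693, sgn -1
4πI² = N·(3j₀)²·(3jₘ)² = 32/121
I = +1·√(0.264463/4π) = 0.14506992

0.145070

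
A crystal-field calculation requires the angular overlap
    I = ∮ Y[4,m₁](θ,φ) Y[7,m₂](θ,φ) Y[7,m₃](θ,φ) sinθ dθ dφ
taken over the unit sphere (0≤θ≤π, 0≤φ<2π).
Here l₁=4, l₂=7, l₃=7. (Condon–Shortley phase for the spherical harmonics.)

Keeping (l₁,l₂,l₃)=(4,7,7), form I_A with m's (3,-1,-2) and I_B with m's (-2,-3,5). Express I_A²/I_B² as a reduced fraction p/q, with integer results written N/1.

Shared (l₁,l₂,l₃)=(4,7,7): N and (l;000)² cancel in I_A²/I_B².
A: Δ = 4!·4!·10!/19! = 1/58198140; Racah Σ t=0..1: t=0:+1/2488320 t=1:−1/2073600 = -1/12441600; ⇒ 3j(4 7 7; 3 -1 -2)² = 98/138567, sgn +1
B: Δ = 4!·4!·10!/19! = 1/58198140; Racah Σ t=2..4: t=2:+1/7741440 t=3:−1/13063680 t=4:+1/348364800 = 29/522547200; ⇒ 3j(4 7 7; -2 -3 5)² = 1682/264537, sgn +1
I_A²/I_B² = (98/138567)/(1682/264537) = 1029/9251

1029/9251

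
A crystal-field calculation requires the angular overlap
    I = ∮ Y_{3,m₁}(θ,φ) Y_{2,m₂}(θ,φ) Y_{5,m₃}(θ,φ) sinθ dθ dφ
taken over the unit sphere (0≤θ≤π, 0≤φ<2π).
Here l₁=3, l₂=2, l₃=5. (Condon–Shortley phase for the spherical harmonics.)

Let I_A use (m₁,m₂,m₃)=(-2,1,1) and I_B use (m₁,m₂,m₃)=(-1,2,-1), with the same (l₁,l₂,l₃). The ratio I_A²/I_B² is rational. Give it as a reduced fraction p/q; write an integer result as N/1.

l's match ⇒ only the (l;m) 3-j factors differ between A and B.
A: triangle coeff Δ(3,2,5) = 1/2310; Σ_t [0,0]: t=0:+1/720 = 1/720; (3j)²=4/385 [(3 2 5; -2 1 1)], sign=+1
B: triangle coeff Δ(3,2,5) = 1/2310; Σ_t [0,0]: t=0:+1/1152 = 1/1152; (3j)²=1/154 [(3 2 5; -1 2 -1)], sign=+1
I_A²/I_B² = (4/385)/(1/154) = 8/5

8/5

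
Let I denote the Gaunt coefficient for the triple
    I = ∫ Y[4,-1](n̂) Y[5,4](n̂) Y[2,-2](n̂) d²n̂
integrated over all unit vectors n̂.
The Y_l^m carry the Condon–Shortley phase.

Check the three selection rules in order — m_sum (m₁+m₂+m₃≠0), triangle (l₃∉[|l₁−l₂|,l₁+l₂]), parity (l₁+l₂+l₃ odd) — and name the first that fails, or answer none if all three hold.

azimuthal sum: -1 + 4 − 2 = 1  ✗
1 ≤ 2 ≤ 9 (triangle on l)
L = 4 + 5 + 2 = 11 (odd)

m_sum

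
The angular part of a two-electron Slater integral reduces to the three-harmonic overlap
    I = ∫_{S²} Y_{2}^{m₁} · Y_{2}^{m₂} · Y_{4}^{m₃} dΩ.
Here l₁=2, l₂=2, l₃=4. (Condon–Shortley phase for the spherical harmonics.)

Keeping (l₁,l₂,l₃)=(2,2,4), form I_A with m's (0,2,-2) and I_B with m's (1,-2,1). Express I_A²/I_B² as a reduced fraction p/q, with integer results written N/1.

3/1

l's match ⇒ only the (l;m) 3-j factors differ between A and B.
A: triangle coeff Δ(2,2,4) = 1/630; Σ_t [0,0]: t=0:+1/96 = 1/96; (3j)²=1/42 [(2 2 4; 0 2 -2)], sign=+1
B: triangle coeff Δ(2,2,4) = 1/630; Σ_t [0,0]: t=0:+1/144 = 1/144; (3j)²=1/126 [(2 2 4; 1 -2 1)], sign=-1
I_A²/I_B² = (1/42)/(1/126) = 3/1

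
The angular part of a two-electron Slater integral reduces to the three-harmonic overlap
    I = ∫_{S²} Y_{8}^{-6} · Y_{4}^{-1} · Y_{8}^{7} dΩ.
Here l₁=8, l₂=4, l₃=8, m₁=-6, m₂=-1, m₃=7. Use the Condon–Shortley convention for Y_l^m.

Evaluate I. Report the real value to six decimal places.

0.109103

Rules hold: Σm=0, L=20 even, 4≤8≤12.
N = 17·9·17 = 2601
Δ = 4!·12!·4!/21! = 1/185175900
Racah Σ t=0..4: t=0:+1/557383680 t=1:−1/21772800 t=2:+1/8294400 t=3:−1/21772800 t=4:+1/557383680 = 1/30965760
⇒ 3j(8 4 8; 0 0 0)² = 36/4199, sgn +1
Racah Σ t=2..3: t=2:+1/11496038400 t=3:−1/5748019200 = -1/11496038400
⇒ 3j(8 4 8; -6 -1 7)² = 13/1938, sgn +1
4πI² = N·(3j₀)²·(3jₘ)² = 54/361
I = +1·√(0.149584/4π) = 0.10910342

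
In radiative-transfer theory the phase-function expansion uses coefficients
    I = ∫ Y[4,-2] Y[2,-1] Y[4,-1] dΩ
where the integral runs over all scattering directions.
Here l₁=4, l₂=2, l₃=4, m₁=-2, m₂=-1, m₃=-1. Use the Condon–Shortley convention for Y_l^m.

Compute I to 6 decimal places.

0.000000

-2 − 1 − 1 = -4 ≠ 0: azimuthal integral kills it; I = 0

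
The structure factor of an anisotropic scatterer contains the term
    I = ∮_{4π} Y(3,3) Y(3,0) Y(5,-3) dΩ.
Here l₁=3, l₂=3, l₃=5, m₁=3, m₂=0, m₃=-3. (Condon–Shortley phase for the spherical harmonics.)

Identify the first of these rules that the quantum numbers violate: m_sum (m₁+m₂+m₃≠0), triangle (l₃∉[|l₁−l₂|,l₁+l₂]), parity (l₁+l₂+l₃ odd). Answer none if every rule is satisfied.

Σmᵢ = 0  ✓
l₃∈[|l₁−l₂|,l₁+l₂]=[0,6], have l₃=5  ✓
Σlᵢ = 11 ⇒ odd  ✗

parity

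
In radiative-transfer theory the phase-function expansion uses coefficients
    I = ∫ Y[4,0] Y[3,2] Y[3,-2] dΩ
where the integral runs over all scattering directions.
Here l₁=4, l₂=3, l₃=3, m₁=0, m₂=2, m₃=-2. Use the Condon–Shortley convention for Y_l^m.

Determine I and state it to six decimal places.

Checks pass: Σm=0; 10 even; l₃=3∈[1,7].
(2·4+1)(2·3+1)(2·3+1) = 441
Δ: 4! 4! 2! / 11! → 1/34650
sum: t=1:−1/72 t=2:+1/16 t=3:−1/72 = 5/144
3j²(4 3 3; 0 0 0) = Δ·Π!·Σ² = 2/77  (sign -1)
sum: t=3:−1/72 t=4:+1/576 = -7/576
3j²(4 3 3; 0 2 -2) = Δ·Π!·Σ² = 7/198  (sign +1)
combine: 4πI² = 441·2/77·7/198 = 49/121
take √, sign -1: I = -0.17951487

-0.179515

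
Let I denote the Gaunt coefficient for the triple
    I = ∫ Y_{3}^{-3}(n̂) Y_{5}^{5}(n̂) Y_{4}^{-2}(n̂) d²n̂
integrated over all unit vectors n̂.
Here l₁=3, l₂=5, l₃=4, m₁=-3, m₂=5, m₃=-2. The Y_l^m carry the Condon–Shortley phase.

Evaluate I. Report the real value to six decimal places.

Rules hold: Σm=0, L=12 even, 2≤4≤8.
N = 7·11·9 = 693
Δ = 4!·2!·6!/13! = 1/180180
Racah Σ t=1..3: t=1:−1/576 t=2:+1/144 t=3:−1/576 = 1/288
⇒ 3j(3 5 4; 0 0 0)² = 20/1001, sgn +1
Racah Σ t=4..4: t=4:+1/34560 = 1/34560
⇒ 3j(3 5 4; -3 5 -2)² = 5/286, sgn +1
4πI² = N·(3j₀)²·(3jₘ)² = 450/1859
I = +1·√(0.242066/4π) = 0.13879110

0.138791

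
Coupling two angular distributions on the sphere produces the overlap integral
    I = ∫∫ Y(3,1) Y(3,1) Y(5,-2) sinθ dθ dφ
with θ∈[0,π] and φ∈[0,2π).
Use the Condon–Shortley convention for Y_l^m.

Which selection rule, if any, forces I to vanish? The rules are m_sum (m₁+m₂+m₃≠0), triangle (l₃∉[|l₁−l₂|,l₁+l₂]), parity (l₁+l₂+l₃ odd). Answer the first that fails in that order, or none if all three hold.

Σmᵢ = 0  ✓
l₃∈[|l₁−l₂|,l₁+l₂]=[0,6], have l₃=5  ✓
Σlᵢ = 11 ⇒ odd  ✗

parity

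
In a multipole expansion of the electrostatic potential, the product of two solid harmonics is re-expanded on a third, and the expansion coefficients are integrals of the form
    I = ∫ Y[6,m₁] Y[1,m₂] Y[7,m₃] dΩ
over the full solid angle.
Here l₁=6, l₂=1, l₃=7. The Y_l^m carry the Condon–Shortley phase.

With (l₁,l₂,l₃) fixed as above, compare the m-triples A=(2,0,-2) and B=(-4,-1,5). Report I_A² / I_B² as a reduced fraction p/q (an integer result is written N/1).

15/22

Same 6,1,7: normalisation and zero-m 3j drop out of the ratio.
A: Δ: 0! 12! 2! / 15! → 1/1365; sum: t=0:+1/967680 = 1/967680; 3j²(6 1 7; 2 0 -2) = Δ·Π!·Σ² = 3/91  (sign -1)
B: Δ: 0! 12! 2! / 15! → 1/1365; sum: t=0:+1/14515200 = 1/14515200; 3j²(6 1 7; -4 -1 5) = Δ·Π!·Σ² = 22/455  (sign +1)
I_A²/I_B² = (3/91)/(22/455) = 15/22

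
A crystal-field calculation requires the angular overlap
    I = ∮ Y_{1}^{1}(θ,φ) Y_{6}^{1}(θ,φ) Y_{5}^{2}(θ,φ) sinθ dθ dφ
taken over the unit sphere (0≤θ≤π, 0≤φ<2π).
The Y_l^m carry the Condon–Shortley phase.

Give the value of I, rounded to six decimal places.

0.000000

Σmᵢ = 4 ≠ 0, so the φ-integral vanishes; I = 0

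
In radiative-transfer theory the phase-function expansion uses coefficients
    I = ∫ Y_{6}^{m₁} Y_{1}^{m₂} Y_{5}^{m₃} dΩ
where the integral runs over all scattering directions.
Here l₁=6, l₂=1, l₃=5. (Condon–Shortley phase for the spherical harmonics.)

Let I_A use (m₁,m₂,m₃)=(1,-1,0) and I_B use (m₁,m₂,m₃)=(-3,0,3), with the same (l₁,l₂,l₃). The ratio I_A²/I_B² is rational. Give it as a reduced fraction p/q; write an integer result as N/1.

7/9

l's match ⇒ only the (l;m) 3-j factors differ between A and B.
A: triangle coeff Δ(6,1,5) = 1/858; Σ_t [0,0]: t=0:+1/28800 = 1/28800; (3j)²=7/286 [(6 1 5; 1 -1 0)], sign=-1
B: triangle coeff Δ(6,1,5) = 1/858; Σ_t [1,1]: t=1:−1/80640 = -1/80640; (3j)²=9/286 [(6 1 5; -3 0 3)], sign=-1
I_A²/I_B² = (7/286)/(9/286) = 7/9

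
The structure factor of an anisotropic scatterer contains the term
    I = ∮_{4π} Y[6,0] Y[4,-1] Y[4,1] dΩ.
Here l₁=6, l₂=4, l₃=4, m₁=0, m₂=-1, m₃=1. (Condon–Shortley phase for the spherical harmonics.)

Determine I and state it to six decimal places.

m-sum 0 ✓  L=14 even ✓  2≤4≤10 ✓
Π(2lᵢ+1) = 13×9×9 = 1053
triangle coeff Δ(6,4,4) = 1/1261260
Σ_t [2,4]: t=2:+1/4608 t=3:−1/1296 t=4:+1/4608 = -7/20736
(3j)²=20/1287 [(6 4 4; 0 0 0)], sign=-1
Σ_t [1,3]: t=1:−1/28800 t=2:+1/2304 t=3:−1/2592 = 7/518400
(3j)²=1/25740 [(6 4 4; 0 -1 1)], sign=-1
⇒ 4πI² = 1/1573
I = (+1)√(1/1573/(4π)) = 0.00711264

0.007113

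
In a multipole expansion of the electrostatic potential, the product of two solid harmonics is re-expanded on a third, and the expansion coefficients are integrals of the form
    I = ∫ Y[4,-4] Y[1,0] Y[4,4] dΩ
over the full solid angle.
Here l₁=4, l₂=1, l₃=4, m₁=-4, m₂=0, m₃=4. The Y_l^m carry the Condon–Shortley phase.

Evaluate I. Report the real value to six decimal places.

0.000000

l₁+l₂+l₃=9 is odd: 3j(l;000)=0 ⇒ I=0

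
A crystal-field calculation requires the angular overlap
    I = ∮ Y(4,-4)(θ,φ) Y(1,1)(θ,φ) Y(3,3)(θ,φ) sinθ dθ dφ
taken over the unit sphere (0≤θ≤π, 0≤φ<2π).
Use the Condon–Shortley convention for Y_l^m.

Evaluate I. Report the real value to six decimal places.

Checks pass: Σm=0; 8 even; l₃=3∈[3,5].
(2·4+1)(2·1+1)(2·3+1) = 189
Δ: 2! 6! 0! / 9! → 1/252
sum: t=1:−1/36 = -1/36
3j²(4 1 3; 0 0 0) = Δ·Π!·Σ² = 4/63  (sign +1)
sum: t=2:+1/1440 = 1/1440
3j²(4 1 3; -4 1 3) = Δ·Π!·Σ² = 1/9  (sign +1)
combine: 4πI² = 189·4/63·1/9 = 4/3
take √, sign +1: I = 0.32573501

0.325735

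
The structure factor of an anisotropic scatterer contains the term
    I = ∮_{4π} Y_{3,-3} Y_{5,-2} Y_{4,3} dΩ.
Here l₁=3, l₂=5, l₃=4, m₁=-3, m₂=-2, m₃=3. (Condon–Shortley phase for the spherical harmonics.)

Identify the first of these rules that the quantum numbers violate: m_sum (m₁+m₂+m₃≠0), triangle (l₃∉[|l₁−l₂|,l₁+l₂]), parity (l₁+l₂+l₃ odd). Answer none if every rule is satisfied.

m₁+m₂+m₃ = -3 − 2 + 3 = -2  ✗
triangle: |3−5|=2 ≤ l₃=4 ≤ 3+5=8
parity: l₁+l₂+l₃ = 12 is even

m_sum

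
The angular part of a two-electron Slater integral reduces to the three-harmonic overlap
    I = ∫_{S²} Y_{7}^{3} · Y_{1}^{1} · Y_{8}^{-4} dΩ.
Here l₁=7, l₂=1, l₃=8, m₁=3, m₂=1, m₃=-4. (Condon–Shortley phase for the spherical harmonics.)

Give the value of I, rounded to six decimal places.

Checks pass: Σm=0; 16 even; l₃=8∈[6,8].
(2·7+1)(2·1+1)(2·8+1) = 765
Δ: 0! 14! 2! / 17! → 1/2040
sum: t=0:+1/25401600 = 1/25401600
3j²(7 1 8; 0 0 0) = Δ·Π!·Σ² = 8/255  (sign +1)
sum: t=0:+1/174182400 = 1/174182400
3j²(7 1 8; 3 1 -4) = Δ·Π!·Σ² = 11/340  (sign +1)
combine: 4πI² = 765·8/255·11/340 = 66/85
take √, sign +1: I = 0.24857507

0.248575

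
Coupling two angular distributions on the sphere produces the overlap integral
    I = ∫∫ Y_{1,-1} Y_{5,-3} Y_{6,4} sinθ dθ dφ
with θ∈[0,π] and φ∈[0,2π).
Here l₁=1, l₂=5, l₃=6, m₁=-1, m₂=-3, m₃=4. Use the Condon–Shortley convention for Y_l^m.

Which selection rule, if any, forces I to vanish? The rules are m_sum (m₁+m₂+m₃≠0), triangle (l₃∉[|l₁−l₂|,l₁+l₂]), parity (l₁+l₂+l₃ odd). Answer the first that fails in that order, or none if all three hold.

none

azimuthal sum: -1 − 3 + 4 = 0  ✓
4 ≤ 6 ≤ 6 (triangle on l)  ✓
L = 1 + 5 + 6 = 12 (even)  ✓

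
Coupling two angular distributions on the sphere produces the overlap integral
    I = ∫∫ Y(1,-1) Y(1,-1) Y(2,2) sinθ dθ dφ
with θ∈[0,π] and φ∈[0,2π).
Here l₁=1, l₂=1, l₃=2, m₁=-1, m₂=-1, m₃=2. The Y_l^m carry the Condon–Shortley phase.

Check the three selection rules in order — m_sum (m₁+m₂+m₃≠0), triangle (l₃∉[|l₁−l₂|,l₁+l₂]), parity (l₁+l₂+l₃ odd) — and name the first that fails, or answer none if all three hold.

none

Σmᵢ = 0  ✓
l₃∈[|l₁−l₂|,l₁+l₂]=[0,2], have l₃=2  ✓
Σlᵢ = 4 ⇒ even  ✓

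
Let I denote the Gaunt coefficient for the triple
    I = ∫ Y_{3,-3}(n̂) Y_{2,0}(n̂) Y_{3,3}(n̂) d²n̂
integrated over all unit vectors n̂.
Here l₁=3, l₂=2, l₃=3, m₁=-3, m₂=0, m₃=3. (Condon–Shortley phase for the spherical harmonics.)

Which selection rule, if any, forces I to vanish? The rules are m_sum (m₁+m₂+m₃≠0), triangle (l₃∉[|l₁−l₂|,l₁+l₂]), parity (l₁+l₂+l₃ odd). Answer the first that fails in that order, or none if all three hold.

m₁+m₂+m₃ = -3 + 0 + 3 = 0  ✓
triangle: |3−2|=1 ≤ l₃=3 ≤ 3+2=5  ✓
parity: l₁+l₂+l₃ = 8 is even  ✓

none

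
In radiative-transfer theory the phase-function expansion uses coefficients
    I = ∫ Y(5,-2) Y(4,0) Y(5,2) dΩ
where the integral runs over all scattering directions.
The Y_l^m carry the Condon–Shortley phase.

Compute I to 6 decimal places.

-0.021700

Rules hold: Σm=0, L=14 even, 1≤5≤9.
N = 11·9·11 = 1089
Δ = 4!·6!·4!/15! = 1/3153150
Racah Σ t=0..4: t=0:+1/69120 t=1:−1/1728 t=2:+1/576 t=3:−1/1728 t=4:+1/69120 = 7/11520
⇒ 3j(5 4 5; 0 0 0)² = 2/143, sgn -1
Racah Σ t=1..4: t=1:−1/25920 t=2:+1/1920 t=3:−1/1728 t=4:+1/20736 = -1/20736
⇒ 3j(5 4 5; -2 0 2)² = 1/2574, sgn +1
4πI² = N·(3j₀)²·(3jₘ)² = 1/169
I = -1·√(0.00591716/4π) = -0.02169960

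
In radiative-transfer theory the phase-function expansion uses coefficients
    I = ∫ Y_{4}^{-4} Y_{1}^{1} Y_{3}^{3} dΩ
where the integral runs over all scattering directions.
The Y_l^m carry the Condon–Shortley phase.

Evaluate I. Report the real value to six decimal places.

Checks pass: Σm=0; 8 even; l₃=3∈[3,5].
(2·4+1)(2·1+1)(2·3+1) = 189
Δ: 2! 6! 0! / 9! → 1/252
sum: t=1:−1/36 = -1/36
3j²(4 1 3; 0 0 0) = Δ·Π!·Σ² = 4/63  (sign +1)
sum: t=2:+1/1440 = 1/1440
3j²(4 1 3; -4 1 3) = Δ·Π!·Σ² = 1/9  (sign +1)
combine: 4πI² = 189·4/63·1/9 = 4/3
take √, sign +1: I = 0.32573501

0.325735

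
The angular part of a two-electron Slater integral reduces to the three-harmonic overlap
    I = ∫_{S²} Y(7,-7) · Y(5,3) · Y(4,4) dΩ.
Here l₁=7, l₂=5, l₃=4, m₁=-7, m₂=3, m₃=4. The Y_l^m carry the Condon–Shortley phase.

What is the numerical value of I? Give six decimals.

0.144075

Rules hold: Σm=0, L=16 even, 2≤4≤12.
N = 15·11·9 = 1485
Δ = 8!·6!·2!/17! = 1/6126120
Racah Σ t=3..5: t=3:−1/69120 t=4:+1/20736 t=5:−1/69120 = 1/51840
⇒ 3j(7 5 4; 0 0 0)² = 280/21879, sgn +1
Racah Σ t=8..8: t=8:+1/58060800 = 1/58060800
⇒ 3j(7 5 4; -7 3 4)² = 7/510, sgn +1
4πI² = N·(3j₀)²·(3jₘ)² = 980/3757
I = +1·√(0.260846/4π) = 0.14407463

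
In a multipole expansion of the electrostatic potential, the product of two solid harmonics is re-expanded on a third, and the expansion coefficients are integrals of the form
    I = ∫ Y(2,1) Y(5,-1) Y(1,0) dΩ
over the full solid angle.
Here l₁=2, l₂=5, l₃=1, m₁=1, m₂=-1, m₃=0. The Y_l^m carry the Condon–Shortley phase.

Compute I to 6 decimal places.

0.000000

triangle: need 3≤l₃≤7, have 1; I=0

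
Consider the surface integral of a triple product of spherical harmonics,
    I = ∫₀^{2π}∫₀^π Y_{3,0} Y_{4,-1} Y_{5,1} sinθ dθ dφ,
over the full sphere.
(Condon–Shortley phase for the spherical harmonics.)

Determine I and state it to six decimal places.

m-sum 0 ✓  L=12 even ✓  1≤5≤7 ✓
Π(2lᵢ+1) = 7×9×11 = 693
triangle coeff Δ(3,4,5) = 1/180180
Σ_t [0,2]: t=0:+1/576 t=1:−1/144 t=2:+1/576 = -1/288
(3j)²=20/1001 [(3 4 5; 0 0 0)], sign=+1
Σ_t [0,2]: t=0:+1/432 t=1:−1/192 t=2:+1/1440 = -19/8640
(3j)²=361/30030 [(3 4 5; 0 -1 1)], sign=-1
⇒ 4πI² = 2166/13013
I = (-1)√(2166/13013/(4π)) = -0.11508947

-0.115089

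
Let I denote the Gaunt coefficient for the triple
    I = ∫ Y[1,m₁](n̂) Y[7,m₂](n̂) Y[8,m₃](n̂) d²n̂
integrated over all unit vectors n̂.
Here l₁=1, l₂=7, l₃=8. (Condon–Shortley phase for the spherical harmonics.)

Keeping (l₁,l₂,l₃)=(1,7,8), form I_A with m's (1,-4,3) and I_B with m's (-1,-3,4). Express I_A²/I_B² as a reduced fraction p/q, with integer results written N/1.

5/33

Shared (l₁,l₂,l₃)=(1,7,8): N and (l;000)² cancel in I_A²/I_B².
A: Δ = 0!·2!·14!/17! = 1/2040; Racah Σ t=0..0: t=0:+1/479001600 = 1/479001600; ⇒ 3j(1 7 8; 1 -4 3)² = 1/204, sgn -1
B: Δ = 0!·2!·14!/17! = 1/2040; Racah Σ t=0..0: t=0:+1/174182400 = 1/174182400; ⇒ 3j(1 7 8; -1 -3 4)² = 11/340, sgn +1
I_A²/I_B² = (1/204)/(11/340) = 5/33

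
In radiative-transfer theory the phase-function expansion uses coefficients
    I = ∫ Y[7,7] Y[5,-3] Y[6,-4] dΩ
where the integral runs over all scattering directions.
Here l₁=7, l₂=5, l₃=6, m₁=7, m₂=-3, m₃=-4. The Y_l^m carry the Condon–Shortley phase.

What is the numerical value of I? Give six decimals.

Checks pass: Σm=0; 18 even; l₃=6∈[2,12].
(2·7+1)(2·5+1)(2·6+1) = 2145
Δ: 6! 8! 4! / 19! → 1/174594420
sum: t=1:−1/4147200 t=2:+1/207360 t=3:−1/82944 t=4:+1/207360 t=5:−1/4147200 = -1/345600
3j²(7 5 6; 0 0 0) = Δ·Π!·Σ² = 420/46189  (sign -1)
sum: t=0:+1/116121600 = 1/116121600
3j²(7 5 6; 7 -3 -4) = Δ·Π!·Σ² = 7/323  (sign +1)
combine: 4πI² = 2145·420/46189·7/323 = 44100/104329
take √, sign -1: I = -0.18340528

-0.183405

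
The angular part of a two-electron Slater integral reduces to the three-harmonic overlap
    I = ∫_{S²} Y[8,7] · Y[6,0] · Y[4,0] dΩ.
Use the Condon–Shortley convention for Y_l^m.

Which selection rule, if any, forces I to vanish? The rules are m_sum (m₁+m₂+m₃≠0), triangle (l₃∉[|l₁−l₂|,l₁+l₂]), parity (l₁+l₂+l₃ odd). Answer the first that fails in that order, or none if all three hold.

m_sum

azimuthal sum: 7 + 0 + 0 = 7  ✗
2 ≤ 4 ≤ 14 (triangle on l)
L = 8 + 6 + 4 = 18 (even)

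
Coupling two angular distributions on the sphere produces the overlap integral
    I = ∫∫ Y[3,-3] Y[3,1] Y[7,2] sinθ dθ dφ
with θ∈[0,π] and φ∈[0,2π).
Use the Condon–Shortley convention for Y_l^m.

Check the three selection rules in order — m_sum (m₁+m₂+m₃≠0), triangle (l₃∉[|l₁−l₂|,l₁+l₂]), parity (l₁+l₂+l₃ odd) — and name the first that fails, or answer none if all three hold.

triangle

Σmᵢ = 0  ✓
l₃∈[|l₁−l₂|,l₁+l₂]=[0,6], have l₃=7  ✗
Σlᵢ = 13 ⇒ odd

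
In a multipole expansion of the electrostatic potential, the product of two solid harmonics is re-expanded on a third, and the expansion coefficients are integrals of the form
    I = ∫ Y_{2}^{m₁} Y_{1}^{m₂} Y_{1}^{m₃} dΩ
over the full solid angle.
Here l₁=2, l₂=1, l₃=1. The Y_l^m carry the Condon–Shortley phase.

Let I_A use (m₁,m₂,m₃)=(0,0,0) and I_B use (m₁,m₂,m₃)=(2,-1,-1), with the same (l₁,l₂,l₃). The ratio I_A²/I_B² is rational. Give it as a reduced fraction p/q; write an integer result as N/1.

l's match ⇒ only the (l;m) 3-j factors differ between A and B.
A: triangle coeff Δ(2,1,1) = 1/30; Σ_t [1,1]: t=1:−1/1 = -1/1; (3j)²=2/15 [(2 1 1; 0 0 0)], sign=+1
B: triangle coeff Δ(2,1,1) = 1/30; Σ_t [0,0]: t=0:+1/4 = 1/4; (3j)²=1/5 [(2 1 1; 2 -1 -1)], sign=+1
I_A²/I_B² = (2/15)/(1/5) = 2/3

2/3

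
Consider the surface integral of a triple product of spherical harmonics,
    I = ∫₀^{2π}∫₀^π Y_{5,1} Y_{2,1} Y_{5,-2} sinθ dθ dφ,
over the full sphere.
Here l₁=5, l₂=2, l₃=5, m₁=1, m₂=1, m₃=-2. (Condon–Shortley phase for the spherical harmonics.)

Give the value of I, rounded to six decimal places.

m-sum 0 ✓  L=12 even ✓  3≤5≤7 ✓
Π(2lᵢ+1) = 11×5×11 = 605
triangle coeff Δ(5,2,5) = 1/38610
Σ_t [0,2]: t=0:+1/2880 t=1:−1/576 t=2:+1/2880 = -1/960
(3j)²=10/429 [(5 2 5; 0 0 0)], sign=+1
Σ_t [1,2]: t=1:−1/1440 t=2:+1/2880 = -1/2880
(3j)²=7/715 [(5 2 5; 1 1 -2)], sign=+1
⇒ 4πI² = 70/507
I = (+1)√(70/507/(4π)) = 0.10481902

0.104819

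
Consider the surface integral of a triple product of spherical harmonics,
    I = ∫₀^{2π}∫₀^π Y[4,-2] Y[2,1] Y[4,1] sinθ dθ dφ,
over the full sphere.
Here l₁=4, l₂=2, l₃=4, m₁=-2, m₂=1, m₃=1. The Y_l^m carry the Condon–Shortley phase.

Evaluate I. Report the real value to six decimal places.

Checks pass: Σm=0; 10 even; l₃=4∈[2,6].
(2·4+1)(2·2+1)(2·4+1) = 405
Δ: 2! 6! 2! / 11! → 1/13860
sum: t=0:+1/192 t=1:−1/36 t=2:+1/192 = -5/288
3j²(4 2 4; 0 0 0) = Δ·Π!·Σ² = 20/693  (sign -1)
sum: t=1:−1/240 t=2:+1/96 = 1/160
3j²(4 2 4; -2 1 1) = Δ·Π!·Σ² = 27/1540  (sign -1)
combine: 4πI² = 405·20/693·27/1540 = 1215/5929
take √, sign +1: I = 0.12770047

0.127700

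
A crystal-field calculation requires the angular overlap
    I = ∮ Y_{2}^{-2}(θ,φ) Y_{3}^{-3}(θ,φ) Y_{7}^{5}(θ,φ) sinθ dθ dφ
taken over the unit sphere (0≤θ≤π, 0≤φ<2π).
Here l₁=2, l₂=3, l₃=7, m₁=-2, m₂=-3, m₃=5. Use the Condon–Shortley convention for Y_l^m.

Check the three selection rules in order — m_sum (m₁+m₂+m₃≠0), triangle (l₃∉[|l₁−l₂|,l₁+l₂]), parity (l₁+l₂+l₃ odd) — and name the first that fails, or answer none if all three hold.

triangle

azimuthal sum: -2 − 3 + 5 = 0  ✓
1 ≤ 7 ≤ 5 (triangle on l)  ✗
L = 2 + 3 + 7 = 12 (even)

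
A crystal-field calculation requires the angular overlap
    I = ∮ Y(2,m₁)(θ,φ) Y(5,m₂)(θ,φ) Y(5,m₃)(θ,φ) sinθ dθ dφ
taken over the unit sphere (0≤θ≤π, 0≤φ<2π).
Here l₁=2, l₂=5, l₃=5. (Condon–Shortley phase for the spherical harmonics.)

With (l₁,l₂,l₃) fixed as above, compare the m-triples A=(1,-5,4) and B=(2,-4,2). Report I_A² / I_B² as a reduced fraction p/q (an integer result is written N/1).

Same 2,5,5: normalisation and zero-m 3j drop out of the ratio.
A: Δ: 2! 2! 8! / 13! → 1/38610; sum: t=0:+1/80640 = 1/80640; 3j²(2 5 5; 1 -5 4) = Δ·Π!·Σ² = 9/286  (sign -1)
B: Δ: 2! 2! 8! / 13! → 1/38610; sum: t=0:+1/20160 = 1/20160; 3j²(2 5 5; 2 -4 2) = Δ·Π!·Σ² = 12/715  (sign -1)
I_A²/I_B² = (9/286)/(12/715) = 15/8

15/8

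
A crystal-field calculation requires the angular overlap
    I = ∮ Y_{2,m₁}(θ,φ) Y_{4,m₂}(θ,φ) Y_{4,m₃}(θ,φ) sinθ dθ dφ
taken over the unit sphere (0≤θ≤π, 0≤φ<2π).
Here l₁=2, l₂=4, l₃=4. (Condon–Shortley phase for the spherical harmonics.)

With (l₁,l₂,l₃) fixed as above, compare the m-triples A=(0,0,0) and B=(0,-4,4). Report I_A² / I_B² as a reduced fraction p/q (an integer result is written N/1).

25/49

Same 2,4,4: normalisation and zero-m 3j drop out of the ratio.
A: Δ: 2! 2! 6! / 11! → 1/13860; sum: t=0:+1/192 t=1:−1/36 t=2:+1/192 = -5/288; 3j²(2 4 4; 0 0 0) = Δ·Π!·Σ² = 20/693  (sign -1)
B: Δ: 2! 2! 6! / 11! → 1/13860; sum: t=0:+1/2880 = 1/2880; 3j²(2 4 4; 0 -4 4) = Δ·Π!·Σ² = 28/495  (sign +1)
I_A²/I_B² = (20/693)/(28/495) = 25/49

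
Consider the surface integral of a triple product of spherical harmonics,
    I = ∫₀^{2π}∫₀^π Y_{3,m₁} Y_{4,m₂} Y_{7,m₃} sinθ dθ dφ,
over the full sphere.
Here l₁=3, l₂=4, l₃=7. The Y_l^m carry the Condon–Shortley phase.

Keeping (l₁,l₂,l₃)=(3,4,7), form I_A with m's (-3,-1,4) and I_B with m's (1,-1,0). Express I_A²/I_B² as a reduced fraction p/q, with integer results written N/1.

Shared (l₁,l₂,l₃)=(3,4,7): N and (l;000)² cancel in I_A²/I_B².
A: Δ = 0!·6!·8!/15! = 1/45045; Racah Σ t=0..0: t=0:+1/518400 = 1/518400; ⇒ 3j(3 4 7; -3 -1 4)² = 2/195, sgn -1
B: Δ = 0!·6!·8!/15! = 1/45045; Racah Σ t=0..0: t=0:+1/34560 = 1/34560; ⇒ 3j(3 4 7; 1 -1 0)² = 7/429, sgn -1
I_A²/I_B² = (2/195)/(7/429) = 22/35

22/35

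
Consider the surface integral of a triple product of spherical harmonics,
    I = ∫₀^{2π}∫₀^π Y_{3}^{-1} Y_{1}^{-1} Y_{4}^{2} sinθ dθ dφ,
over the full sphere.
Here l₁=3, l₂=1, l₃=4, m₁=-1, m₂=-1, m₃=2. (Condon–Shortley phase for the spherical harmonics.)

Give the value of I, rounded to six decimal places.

m-sum 0 ✓  L=8 even ✓  2≤4≤4 ✓
Π(2lᵢ+1) = 7×3×9 = 189
triangle coeff Δ(3,1,4) = 1/252
Σ_t [0,0]: t=0:+1/36 = 1/36
(3j)²=4/63 [(3 1 4; 0 0 0)], sign=+1
Σ_t [0,0]: t=0:+1/96 = 1/96
(3j)²=5/84 [(3 1 4; -1 -1 2)], sign=+1
⇒ 4πI² = 5/7
I = (+1)√(5/7/(4π)) = 0.23841361

0.238414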